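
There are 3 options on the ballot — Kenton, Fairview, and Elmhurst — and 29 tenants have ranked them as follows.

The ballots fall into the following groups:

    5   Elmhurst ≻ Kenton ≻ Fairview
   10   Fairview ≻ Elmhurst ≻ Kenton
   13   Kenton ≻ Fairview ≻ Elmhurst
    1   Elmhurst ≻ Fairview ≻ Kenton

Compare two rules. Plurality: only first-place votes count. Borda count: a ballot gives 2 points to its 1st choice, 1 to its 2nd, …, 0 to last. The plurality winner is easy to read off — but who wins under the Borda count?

Plurality first-place counts: Kenton 13, Fairview 10, Elmhurst 6 → Kenton.
Borda totals: Kenton 31, Fairview 34, Elmhurst 22 → Fairview.

Fairview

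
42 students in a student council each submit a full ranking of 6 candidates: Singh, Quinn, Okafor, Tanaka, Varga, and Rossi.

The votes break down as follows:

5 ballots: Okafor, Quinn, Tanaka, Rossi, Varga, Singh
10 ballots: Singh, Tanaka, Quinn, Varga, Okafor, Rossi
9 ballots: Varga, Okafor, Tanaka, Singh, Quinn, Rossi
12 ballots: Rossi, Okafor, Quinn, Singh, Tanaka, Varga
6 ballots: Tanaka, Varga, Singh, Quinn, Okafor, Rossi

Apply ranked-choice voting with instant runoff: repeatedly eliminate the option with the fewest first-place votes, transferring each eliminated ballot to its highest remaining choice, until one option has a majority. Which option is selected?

Tanaka

Round 1: Rossi 12, Singh 10, Varga 9, Tanaka 6, Okafor 5, Quinn 0. Quinn has the fewest and is eliminated.
Round 2: Rossi 12, Singh 10, Varga 9, Tanaka 6, Okafor 5. Okafor has the fewest and is eliminated.
Round 3: Rossi 12, Tanaka 11, Singh 10, Varga 9. Varga has the fewest and is eliminated.
Round 4: Tanaka 20, Rossi 12, Singh 10. Singh has the fewest and is eliminated.
Round 5: Tanaka 30, Rossi 12. Tanaka has a majority.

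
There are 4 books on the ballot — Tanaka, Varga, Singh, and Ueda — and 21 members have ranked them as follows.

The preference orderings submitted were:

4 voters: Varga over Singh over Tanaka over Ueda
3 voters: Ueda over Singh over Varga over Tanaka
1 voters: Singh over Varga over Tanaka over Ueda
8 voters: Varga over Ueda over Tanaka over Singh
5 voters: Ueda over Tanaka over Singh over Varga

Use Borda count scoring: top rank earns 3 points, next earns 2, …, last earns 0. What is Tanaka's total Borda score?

Borda scores:
  Tanaka: 4·1 + 3·0 + 1 + 8·1 + 5·2 = 23
  Varga: 4·3 + 3·1 + 2 + 8·3 + 5·0 = 41
  Singh: 4·2 + 3·2 + 3 + 8·0 + 5·1 = 22
  Ueda: 4·0 + 3·3 + 0 + 8·2 + 5·3 = 40

23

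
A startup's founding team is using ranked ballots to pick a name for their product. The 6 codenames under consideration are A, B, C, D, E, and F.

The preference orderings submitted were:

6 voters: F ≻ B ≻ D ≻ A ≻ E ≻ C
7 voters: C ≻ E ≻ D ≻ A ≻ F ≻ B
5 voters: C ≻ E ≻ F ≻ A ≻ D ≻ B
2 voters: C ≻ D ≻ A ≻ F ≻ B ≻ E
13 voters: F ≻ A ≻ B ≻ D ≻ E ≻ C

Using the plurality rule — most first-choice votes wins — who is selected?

First-place vote totals:
  A: 0
  B: 0
  C: 14
  D: 0
  E: 0
  F: 19
F has the most first-place votes.

F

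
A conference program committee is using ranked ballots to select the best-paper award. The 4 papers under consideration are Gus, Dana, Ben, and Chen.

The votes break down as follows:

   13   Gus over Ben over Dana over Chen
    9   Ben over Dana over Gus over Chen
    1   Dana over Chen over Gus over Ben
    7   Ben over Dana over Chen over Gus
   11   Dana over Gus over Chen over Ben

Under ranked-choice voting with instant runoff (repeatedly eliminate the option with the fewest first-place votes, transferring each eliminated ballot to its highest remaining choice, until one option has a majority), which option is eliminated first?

Chen

Round 1: Ben 16, Gus 13, Dana 12, Chen 0. Chen has the fewest and is eliminated.
Round 2: Ben 16, Gus 13, Dana 12. Dana has the fewest and is eliminated.
Round 3: Gus 25, Ben 16. Gus has a majority.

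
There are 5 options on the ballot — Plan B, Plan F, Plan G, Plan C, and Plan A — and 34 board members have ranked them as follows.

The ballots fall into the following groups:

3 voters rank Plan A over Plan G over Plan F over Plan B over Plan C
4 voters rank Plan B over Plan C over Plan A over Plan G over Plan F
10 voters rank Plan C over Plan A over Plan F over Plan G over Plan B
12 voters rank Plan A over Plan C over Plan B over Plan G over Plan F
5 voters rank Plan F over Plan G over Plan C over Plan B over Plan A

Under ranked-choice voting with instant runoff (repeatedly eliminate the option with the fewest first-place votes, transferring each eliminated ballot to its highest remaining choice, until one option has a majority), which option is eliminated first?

Round 1: Plan A 15, Plan C 10, Plan F 5, Plan B 4, Plan G 0. Plan G has the fewest and is eliminated.
Round 2: Plan A 15, Plan C 10, Plan F 5, Plan B 4. Plan B has the fewest and is eliminated.
Round 3: Plan A 15, Plan C 14, Plan F 5. Plan F has the fewest and is eliminated.
Round 4: Plan C 19, Plan A 15. Plan C has a majority.

Plan G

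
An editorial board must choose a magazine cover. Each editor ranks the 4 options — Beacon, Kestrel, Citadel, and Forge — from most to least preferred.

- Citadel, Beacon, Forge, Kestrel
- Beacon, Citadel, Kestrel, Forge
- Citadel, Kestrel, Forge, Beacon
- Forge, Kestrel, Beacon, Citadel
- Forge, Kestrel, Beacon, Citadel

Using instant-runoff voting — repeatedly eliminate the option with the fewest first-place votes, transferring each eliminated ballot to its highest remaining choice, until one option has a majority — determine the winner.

Citadel

Round 1: Citadel 2, Forge 2, Beacon 1, Kestrel 0. Kestrel has the fewest and is eliminated.
Round 2: Citadel 2, Forge 2, Beacon 1. Beacon has the fewest and is eliminated.
Round 3: Citadel 3, Forge 2. Citadel has a majority.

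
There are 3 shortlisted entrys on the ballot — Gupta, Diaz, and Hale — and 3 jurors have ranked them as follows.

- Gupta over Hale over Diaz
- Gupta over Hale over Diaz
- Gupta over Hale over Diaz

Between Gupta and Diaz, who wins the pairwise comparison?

Ballots ranking Gupta above Diaz: 3.
Ballots ranking Diaz above Gupta: 0.
Gupta wins the head-to-head, 3–0.

Gupta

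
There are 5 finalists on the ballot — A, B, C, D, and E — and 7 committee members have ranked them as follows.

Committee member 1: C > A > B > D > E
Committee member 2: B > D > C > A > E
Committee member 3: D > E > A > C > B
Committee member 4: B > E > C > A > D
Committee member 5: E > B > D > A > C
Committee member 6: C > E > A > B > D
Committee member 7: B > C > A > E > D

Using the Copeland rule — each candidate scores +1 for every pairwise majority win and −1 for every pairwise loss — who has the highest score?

B

Pairwise results:
  A vs B: B wins 4–3.
  A vs C: C wins 5–2.
  A vs D: A wins 4–3.
  A vs E: E wins 4–3.
  B vs C: B wins 4–3.
  B vs D: B wins 6–1.
  B vs E: B wins 4–3.
  C vs D: C wins 4–3.
  C vs E: C wins 4–3.
  D vs E: E wins 4–3.
Copeland scores (wins − losses):
  A: 1 − 3 = -2
  B: 4 − 0 = 4
  C: 3 − 1 = 2
  D: 0 − 4 = -4
  E: 2 − 2 = 0
B has the best Copeland score.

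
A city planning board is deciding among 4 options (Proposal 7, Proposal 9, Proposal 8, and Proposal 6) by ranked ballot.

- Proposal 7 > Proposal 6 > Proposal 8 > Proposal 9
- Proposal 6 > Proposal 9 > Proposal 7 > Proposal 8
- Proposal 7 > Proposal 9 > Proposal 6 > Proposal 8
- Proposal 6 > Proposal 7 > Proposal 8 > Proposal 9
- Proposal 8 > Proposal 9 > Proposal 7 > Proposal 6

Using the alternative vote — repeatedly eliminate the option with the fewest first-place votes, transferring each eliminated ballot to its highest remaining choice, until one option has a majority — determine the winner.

Round 1: Proposal 7 2, Proposal 6 2, Proposal 8 1, Proposal 9 0. Proposal 9 has the fewest and is eliminated.
Round 2: Proposal 7 2, Proposal 6 2, Proposal 8 1. Proposal 8 has the fewest and is eliminated.
Round 3: Proposal 7 3, Proposal 6 2. Proposal 7 has a majority.

Proposal 7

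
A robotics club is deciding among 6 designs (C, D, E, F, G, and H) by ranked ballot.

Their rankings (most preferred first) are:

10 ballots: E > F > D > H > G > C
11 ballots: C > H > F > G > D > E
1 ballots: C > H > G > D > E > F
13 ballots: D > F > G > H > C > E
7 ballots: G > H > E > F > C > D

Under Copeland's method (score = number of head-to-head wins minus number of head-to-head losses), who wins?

F

Pairwise results:
  C vs D: D wins 23–19.
  C vs E: C wins 25–17.
  C vs F: F wins 30–12.
  C vs G: G wins 30–12.
  C vs H: H wins 30–12.
  D vs E: D wins 25–17.
  D vs F: F wins 28–14.
  D vs G: D wins 23–19.
  D vs H: D wins 23–19.
  E vs F: F wins 24–18.
  E vs G: G wins 32–10.
  E vs H: H wins 32–10.
  F vs G: F wins 34–8.
  F vs H: F wins 23–19.
  G vs H: H wins 22–20.
Copeland scores (wins − losses):
  C: 1 − 4 = -3
  D: 4 − 1 = 3
  E: 0 − 5 = -5
  F: 5 − 0 = 5
  G: 2 − 3 = -1
  H: 3 − 2 = 1
F has the best Copeland score.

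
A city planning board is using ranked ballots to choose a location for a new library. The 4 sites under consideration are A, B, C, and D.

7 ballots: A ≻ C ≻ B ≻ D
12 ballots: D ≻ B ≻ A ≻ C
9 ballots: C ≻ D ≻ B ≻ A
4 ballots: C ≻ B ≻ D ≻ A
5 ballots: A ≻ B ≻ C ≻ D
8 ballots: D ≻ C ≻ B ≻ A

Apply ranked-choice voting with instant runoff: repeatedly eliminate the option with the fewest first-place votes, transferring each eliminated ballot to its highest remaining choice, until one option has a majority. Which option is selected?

C

Round 1: D 20, C 13, A 12, B 0. B has the fewest and is eliminated.
Round 2: D 20, C 13, A 12. A has the fewest and is eliminated.
Round 3: C 25, D 20. C has a majority.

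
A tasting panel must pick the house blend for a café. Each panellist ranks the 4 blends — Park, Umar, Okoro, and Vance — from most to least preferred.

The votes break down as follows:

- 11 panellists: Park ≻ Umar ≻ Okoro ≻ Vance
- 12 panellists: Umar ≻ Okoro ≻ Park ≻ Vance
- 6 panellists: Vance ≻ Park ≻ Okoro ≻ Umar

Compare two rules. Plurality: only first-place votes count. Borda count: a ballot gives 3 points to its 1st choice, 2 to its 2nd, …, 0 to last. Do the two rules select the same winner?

Plurality first-place counts: Park 11, Umar 12, Okoro 0, Vance 6 → Umar.
Borda totals: Park 57, Umar 58, Okoro 41, Vance 18 → Umar.
The two rules agree on Umar.

Yes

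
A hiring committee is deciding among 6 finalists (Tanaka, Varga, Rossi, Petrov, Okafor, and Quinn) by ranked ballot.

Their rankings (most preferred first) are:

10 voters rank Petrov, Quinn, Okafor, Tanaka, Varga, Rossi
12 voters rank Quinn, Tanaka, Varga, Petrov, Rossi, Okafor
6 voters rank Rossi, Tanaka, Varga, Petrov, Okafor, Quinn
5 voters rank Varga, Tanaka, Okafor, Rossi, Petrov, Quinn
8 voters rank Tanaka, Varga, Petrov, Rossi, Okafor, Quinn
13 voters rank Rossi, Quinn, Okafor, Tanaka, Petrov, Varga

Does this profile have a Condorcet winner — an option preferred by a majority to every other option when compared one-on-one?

Head-to-head results (54 voters total):
Tanaka vs Varga: Tanaka wins 49–5.
Tanaka vs Rossi: Tanaka wins 35–19.
Tanaka vs Petrov: Tanaka wins 44–10.
Tanaka vs Okafor: Tanaka wins 31–23.
Tanaka vs Quinn: Quinn wins 35–19.
Varga vs Rossi: Varga wins 35–19.
Varga vs Petrov: Varga wins 31–23.
Varga vs Okafor: Varga wins 31–23.
Varga vs Quinn: Quinn wins 35–19.
Rossi vs Petrov: Petrov wins 30–24.
Rossi vs Okafor: Rossi wins 39–15.
Rossi vs Quinn: Rossi wins 32–22.
Petrov vs Okafor: Petrov wins 36–18.
Petrov vs Quinn: Petrov wins 29–25.
Okafor vs Quinn: Quinn wins 35–19.
No candidate beats all others: Tanaka beats Rossi beats Quinn beats Tanaka, a majority cycle.

No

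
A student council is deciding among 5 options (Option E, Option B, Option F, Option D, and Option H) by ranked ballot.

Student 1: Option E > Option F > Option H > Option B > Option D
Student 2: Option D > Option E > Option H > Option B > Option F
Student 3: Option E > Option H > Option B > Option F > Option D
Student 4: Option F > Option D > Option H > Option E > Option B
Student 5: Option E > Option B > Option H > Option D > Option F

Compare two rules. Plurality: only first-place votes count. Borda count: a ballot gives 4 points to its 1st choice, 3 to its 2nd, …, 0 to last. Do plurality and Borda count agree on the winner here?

Plurality first-place counts: Option E 3, Option B 0, Option F 1, Option D 1, Option H 0 → Option E.
Borda totals: Option E 16, Option B 7, Option F 8, Option D 8, Option H 11 → Option E.
The two rules agree on Option E.

Yes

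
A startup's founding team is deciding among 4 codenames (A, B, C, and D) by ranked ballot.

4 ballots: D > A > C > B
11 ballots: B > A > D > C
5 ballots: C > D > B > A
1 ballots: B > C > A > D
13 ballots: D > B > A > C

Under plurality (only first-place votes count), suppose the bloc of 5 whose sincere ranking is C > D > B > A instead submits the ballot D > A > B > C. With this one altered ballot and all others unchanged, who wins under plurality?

D

First-place totals with the altered ballot: A 0, B 12, C 0, D 22.
The winner is unchanged: still D.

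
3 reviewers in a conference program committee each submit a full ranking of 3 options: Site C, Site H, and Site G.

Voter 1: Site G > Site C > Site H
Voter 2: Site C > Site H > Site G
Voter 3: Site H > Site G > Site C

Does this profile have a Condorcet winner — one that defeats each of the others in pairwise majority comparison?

Head-to-head results (3 voters total):
Site C vs Site H: Site C wins 2–1.
Site C vs Site G: Site G wins 2–1.
Site H vs Site G: Site H wins 2–1.
No candidate beats all others: Site C beats Site H beats Site G beats Site C, a majority cycle.

No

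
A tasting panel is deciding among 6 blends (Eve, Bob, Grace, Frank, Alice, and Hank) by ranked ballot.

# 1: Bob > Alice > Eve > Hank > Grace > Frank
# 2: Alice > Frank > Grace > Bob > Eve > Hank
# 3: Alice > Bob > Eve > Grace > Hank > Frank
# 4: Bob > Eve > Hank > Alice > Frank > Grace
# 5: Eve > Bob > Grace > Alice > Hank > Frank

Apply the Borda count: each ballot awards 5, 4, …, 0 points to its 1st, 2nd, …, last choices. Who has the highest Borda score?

Bob

Borda scores:
  Eve: 3 + 1 + 3 + 4 + 5 = 16
  Bob: 5 + 2 + 4 + 5 + 4 = 20
  Grace: 1 + 3 + 2 + 0 + 3 = 9
  Frank: 0 + 4 + 0 + 1 + 0 = 5
  Alice: 4 + 5 + 5 + 2 + 2 = 18
  Hank: 2 + 0 + 1 + 3 + 1 = 7
Bob has the highest total.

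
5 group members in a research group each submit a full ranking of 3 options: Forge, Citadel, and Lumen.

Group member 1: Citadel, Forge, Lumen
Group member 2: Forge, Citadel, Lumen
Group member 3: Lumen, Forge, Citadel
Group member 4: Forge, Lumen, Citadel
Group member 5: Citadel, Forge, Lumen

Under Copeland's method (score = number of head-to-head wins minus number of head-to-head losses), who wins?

Forge

Pairwise results:
  Forge vs Citadel: Forge wins 3–2.
  Forge vs Lumen: Forge wins 4–1.
  Citadel vs Lumen: Citadel wins 3–2.
Copeland scores (wins − losses):
  Forge: 2 − 0 = 2
  Citadel: 1 − 1 = 0
  Lumen: 0 − 2 = -2
Forge has the best Copeland score.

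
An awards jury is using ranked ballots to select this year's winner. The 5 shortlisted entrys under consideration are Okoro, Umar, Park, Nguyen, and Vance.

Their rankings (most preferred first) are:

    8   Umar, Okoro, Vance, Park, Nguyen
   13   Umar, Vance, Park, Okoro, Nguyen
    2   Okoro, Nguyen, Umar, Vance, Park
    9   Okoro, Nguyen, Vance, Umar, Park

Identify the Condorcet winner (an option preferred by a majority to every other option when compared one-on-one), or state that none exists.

Head-to-head results (32 voters total):
Okoro vs Umar: Umar wins 21–11.
Okoro vs Park: Okoro wins 19–13.
Okoro vs Nguyen: Okoro wins 32–0.
Okoro vs Vance: Okoro wins 19–13.
Umar vs Park: Umar wins 32–0.
Umar vs Nguyen: Umar wins 21–11.
Umar vs Vance: Umar wins 23–9.
Park vs Nguyen: Park wins 21–11.
Park vs Vance: Vance wins 32–0.
Nguyen vs Vance: Vance wins 21–11.
Umar beats each rival — Okoro (21–11), Park (32–0), Nguyen (21–11), Vance (23–9) — so Umar is the Condorcet winner.

Umar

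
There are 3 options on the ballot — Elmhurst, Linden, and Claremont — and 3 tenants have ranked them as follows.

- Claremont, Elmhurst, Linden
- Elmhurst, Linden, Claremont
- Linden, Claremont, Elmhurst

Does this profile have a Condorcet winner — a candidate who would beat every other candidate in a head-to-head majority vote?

Head-to-head results (3 voters total):
Elmhurst vs Linden: Elmhurst wins 2–1.
Elmhurst vs Claremont: Claremont wins 2–1.
Linden vs Claremont: Linden wins 2–1.
No candidate beats all others: Elmhurst beats Linden beats Claremont beats Elmhurst, a majority cycle.

No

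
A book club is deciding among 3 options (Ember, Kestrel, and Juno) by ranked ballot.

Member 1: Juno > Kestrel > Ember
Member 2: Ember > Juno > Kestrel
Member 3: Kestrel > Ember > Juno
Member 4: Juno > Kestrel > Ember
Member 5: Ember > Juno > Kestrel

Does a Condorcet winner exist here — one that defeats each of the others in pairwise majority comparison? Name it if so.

None — there is no Condorcet winner

Head-to-head results (5 voters total):
Ember vs Kestrel: Kestrel wins 3–2.
Ember vs Juno: Ember wins 3–2.
Kestrel vs Juno: Juno wins 4–1.
No candidate beats all others: Ember beats Juno beats Kestrel beats Ember, a majority cycle.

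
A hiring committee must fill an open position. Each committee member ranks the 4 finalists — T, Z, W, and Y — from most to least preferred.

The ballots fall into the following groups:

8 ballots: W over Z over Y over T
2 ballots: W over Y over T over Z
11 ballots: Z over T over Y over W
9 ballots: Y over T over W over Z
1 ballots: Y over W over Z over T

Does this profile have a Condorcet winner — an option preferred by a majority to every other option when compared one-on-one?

No

Head-to-head results (31 voters total):
T vs Z: Z wins 20–11.
T vs W: T wins 20–11.
T vs Y: Y wins 20–11.
Z vs W: W wins 20–11.
Z vs Y: Z wins 19–12.
W vs Y: Y wins 21–10.
No candidate beats all others: T beats W beats Z beats T, a majority cycle.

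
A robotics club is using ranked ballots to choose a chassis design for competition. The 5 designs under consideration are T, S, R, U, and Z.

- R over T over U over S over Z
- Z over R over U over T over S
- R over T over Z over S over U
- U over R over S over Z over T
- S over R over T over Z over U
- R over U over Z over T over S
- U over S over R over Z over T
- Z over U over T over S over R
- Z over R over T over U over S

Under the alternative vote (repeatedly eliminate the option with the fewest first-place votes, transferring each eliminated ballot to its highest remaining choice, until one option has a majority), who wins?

Round 1: R 3, Z 3, U 2, S 1, T 0. T has the fewest and is eliminated.
Round 2: R 3, Z 3, U 2, S 1. S has the fewest and is eliminated.
Round 3: R 4, Z 3, U 2. U has the fewest and is eliminated.
Round 4: R 6, Z 3. R has a majority.

R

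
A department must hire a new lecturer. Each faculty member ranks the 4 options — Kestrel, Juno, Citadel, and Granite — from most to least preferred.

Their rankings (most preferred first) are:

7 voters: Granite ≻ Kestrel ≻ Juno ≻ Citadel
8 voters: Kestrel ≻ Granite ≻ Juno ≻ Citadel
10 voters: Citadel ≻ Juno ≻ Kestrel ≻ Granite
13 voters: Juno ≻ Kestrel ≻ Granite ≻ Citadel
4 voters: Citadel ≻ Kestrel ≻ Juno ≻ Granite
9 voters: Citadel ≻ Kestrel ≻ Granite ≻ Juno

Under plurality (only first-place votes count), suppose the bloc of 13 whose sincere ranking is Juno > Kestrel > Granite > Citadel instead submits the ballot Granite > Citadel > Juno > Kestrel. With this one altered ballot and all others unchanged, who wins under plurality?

First-place totals with the altered ballot: Kestrel 8, Juno 0, Citadel 23, Granite 20.
The winner is unchanged: still Citadel.

Citadel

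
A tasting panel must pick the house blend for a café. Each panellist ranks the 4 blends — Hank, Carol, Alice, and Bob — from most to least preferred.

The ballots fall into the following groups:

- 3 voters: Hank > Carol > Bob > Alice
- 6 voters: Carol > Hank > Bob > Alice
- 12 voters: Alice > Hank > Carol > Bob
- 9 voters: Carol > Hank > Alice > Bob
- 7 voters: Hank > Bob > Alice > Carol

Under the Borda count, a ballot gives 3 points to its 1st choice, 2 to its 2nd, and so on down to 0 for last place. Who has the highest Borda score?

Borda scores:
  Hank: 3·3 + 6·2 + 12·2 + 9·2 + 7·3 = 84
  Carol: 3·2 + 6·3 + 12·1 + 9·3 + 7·0 = 63
  Alice: 3·0 + 6·0 + 12·3 + 9·1 + 7·1 = 52
  Bob: 3·1 + 6·1 + 12·0 + 9·0 + 7·2 = 23
Hank has the highest total.

Hank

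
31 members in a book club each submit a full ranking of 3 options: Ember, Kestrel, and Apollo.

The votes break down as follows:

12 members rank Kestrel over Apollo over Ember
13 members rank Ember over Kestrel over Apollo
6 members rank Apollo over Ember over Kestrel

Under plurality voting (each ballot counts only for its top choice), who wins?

First-place vote totals:
  Ember: 13
  Kestrel: 12
  Apollo: 6
Ember has the most first-place votes.

Ember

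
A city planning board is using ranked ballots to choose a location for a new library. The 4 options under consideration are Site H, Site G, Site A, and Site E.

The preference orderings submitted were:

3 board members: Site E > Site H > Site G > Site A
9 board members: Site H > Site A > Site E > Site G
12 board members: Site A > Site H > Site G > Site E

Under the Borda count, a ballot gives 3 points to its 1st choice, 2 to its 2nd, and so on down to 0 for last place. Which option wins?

Site H

Borda scores:
  Site H: 3·2 + 9·3 + 12·2 = 57
  Site G: 3·1 + 9·0 + 12·1 = 15
  Site A: 3·0 + 9·2 + 12·3 = 54
  Site E: 3·3 + 9·1 + 12·0 = 18
Site H has the highest total.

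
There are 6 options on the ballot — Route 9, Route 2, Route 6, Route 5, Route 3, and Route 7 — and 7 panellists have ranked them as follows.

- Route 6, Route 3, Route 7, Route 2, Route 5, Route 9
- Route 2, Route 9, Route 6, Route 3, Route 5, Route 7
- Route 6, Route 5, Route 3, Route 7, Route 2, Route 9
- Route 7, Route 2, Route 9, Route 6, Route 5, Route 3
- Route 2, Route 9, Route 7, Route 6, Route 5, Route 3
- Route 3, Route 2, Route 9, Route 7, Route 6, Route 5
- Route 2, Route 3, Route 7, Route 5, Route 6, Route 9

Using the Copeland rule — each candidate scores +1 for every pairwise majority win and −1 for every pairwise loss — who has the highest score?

Pairwise results:
  Route 9 vs Route 2: Route 2 wins 7–0.
  Route 9 vs Route 6: Route 9 wins 4–3.
  Route 9 vs Route 5: Route 9 wins 4–3.
  Route 9 vs Route 3: Route 3 wins 4–3.
  Route 9 vs Route 7: Route 7 wins 4–3.
  Route 2 vs Route 6: Route 2 wins 5–2.
  Route 2 vs Route 5: Route 2 wins 6–1.
  Route 2 vs Route 3: Route 2 wins 4–3.
  Route 2 vs Route 7: Route 2 wins 4–3.
  Route 6 vs Route 5: Route 6 wins 6–1.
  Route 6 vs Route 3: Route 6 wins 5–2.
  Route 6 vs Route 7: Route 7 wins 4–3.
  Route 5 vs Route 3: Route 3 wins 4–3.
  Route 5 vs Route 7: Route 7 wins 5–2.
  Route 3 vs Route 7: Route 3 wins 5–2.
Copeland scores (wins − losses):
  Route 9: 2 − 3 = -1
  Route 2: 5 − 0 = 5
  Route 6: 2 − 3 = -1
  Route 5: 0 − 5 = -5
  Route 3: 3 − 2 = 1
  Route 7: 3 − 2 = 1
Route 2 has the best Copeland score.

Route 2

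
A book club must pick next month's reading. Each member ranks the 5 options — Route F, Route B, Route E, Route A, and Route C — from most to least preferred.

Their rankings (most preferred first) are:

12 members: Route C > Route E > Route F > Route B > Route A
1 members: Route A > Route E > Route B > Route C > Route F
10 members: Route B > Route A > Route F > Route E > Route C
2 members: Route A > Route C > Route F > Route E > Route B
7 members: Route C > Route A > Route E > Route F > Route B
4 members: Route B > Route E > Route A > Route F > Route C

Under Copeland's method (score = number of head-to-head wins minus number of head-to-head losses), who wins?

Pairwise results:
  Route F vs Route B: Route F wins 21–15.
  Route F vs Route E: Route E wins 24–12.
  Route F vs Route A: Route A wins 24–12.
  Route F vs Route C: Route C wins 22–14.
  Route B vs Route E: Route E wins 22–14.
  Route B vs Route A: Route B wins 26–10.
  Route B vs Route C: Route C wins 21–15.
  Route E vs Route A: Route A wins 20–16.
  Route E vs Route C: Route C wins 21–15.
  Route A vs Route C: Route C wins 19–17.
Copeland scores (wins − losses):
  Route F: 1 − 3 = -2
  Route B: 1 − 3 = -2
  Route E: 2 − 2 = 0
  Route A: 2 − 2 = 0
  Route C: 4 − 0 = 4
Route C has the best Copeland score.

Route C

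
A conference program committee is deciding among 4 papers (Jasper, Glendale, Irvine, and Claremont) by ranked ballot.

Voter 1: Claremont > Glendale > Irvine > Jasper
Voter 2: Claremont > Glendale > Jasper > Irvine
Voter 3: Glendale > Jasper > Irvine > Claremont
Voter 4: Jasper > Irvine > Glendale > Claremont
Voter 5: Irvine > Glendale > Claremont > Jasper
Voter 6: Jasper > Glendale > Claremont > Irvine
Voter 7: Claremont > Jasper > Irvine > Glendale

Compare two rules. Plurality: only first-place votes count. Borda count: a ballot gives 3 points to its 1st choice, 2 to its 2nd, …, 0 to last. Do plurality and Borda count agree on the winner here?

Plurality first-place counts: Jasper 2, Glendale 1, Irvine 1, Claremont 3 → Claremont.
Borda totals: Jasper 11, Glendale 12, Irvine 8, Claremont 11 → Glendale.
The two rules disagree: plurality picks Claremont, Borda picks Glendale.

No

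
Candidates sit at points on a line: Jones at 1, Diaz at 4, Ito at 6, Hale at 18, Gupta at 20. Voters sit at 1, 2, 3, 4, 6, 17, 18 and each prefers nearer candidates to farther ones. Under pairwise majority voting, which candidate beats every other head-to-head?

With single-peaked preferences on a line, the Condorcet winner is the candidate closest to the median voter.
The median voter (position 4) is closest to Diaz at 4.
Check: Diaz vs Ito — voters closer to Diaz: 4 of 7.

Diaz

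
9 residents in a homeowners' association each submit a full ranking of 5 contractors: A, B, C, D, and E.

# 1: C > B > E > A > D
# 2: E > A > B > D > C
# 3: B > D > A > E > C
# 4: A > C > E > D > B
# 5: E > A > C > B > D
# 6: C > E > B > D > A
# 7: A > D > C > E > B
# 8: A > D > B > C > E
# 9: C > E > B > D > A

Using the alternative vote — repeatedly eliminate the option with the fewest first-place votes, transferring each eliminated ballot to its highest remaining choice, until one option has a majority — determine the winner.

Round 1: A 3, C 3, E 2, B 1, D 0. D has the fewest and is eliminated.
Round 2: A 3, C 3, E 2, B 1. B has the fewest and is eliminated.
Round 3: A 4, C 3, E 2. E has the fewest and is eliminated.
Round 4: A 6, C 3. A has a majority.

A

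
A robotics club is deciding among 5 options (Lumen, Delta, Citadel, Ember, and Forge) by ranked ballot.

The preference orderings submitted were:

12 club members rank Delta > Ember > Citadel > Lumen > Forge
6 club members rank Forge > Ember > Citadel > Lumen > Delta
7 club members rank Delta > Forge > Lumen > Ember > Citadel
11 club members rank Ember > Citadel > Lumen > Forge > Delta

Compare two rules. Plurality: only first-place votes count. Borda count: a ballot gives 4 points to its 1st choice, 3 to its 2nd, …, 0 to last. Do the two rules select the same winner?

Plurality first-place counts: Lumen 0, Delta 19, Citadel 0, Ember 11, Forge 6 → Delta.
Borda totals: Lumen 54, Delta 76, Citadel 69, Ember 105, Forge 56 → Ember.
The two rules disagree: plurality picks Delta, Borda picks Ember.

No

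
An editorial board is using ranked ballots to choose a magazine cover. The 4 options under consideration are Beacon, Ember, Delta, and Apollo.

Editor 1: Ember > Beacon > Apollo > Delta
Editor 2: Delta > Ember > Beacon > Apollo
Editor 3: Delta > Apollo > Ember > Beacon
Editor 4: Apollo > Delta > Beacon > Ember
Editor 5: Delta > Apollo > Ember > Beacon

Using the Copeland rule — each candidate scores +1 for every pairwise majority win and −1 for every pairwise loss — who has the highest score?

Delta

Pairwise results:
  Beacon vs Ember: Ember wins 4–1.
  Beacon vs Delta: Delta wins 4–1.
  Beacon vs Apollo: Apollo wins 3–2.
  Ember vs Delta: Delta wins 4–1.
  Ember vs Apollo: Apollo wins 3–2.
  Delta vs Apollo: Delta wins 3–2.
Copeland scores (wins − losses):
  Beacon: 0 − 3 = -3
  Ember: 1 − 2 = -1
  Delta: 3 − 0 = 3
  Apollo: 2 − 1 = 1
Delta has the best Copeland score.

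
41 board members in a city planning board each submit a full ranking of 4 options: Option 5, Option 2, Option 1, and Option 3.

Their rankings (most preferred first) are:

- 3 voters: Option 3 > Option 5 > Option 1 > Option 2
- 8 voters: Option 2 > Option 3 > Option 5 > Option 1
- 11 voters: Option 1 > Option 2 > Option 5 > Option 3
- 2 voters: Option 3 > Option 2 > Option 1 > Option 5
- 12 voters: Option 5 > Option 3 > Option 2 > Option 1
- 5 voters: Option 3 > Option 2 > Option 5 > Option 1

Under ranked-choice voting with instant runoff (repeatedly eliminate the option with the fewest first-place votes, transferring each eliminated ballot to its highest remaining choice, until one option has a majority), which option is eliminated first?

Round 1: Option 5 12, Option 1 11, Option 3 10, Option 2 8. Option 2 has the fewest and is eliminated.
Round 2: Option 3 18, Option 5 12, Option 1 11. Option 1 has the fewest and is eliminated.
Round 3: Option 5 23, Option 3 18. Option 5 has a majority.

Option 2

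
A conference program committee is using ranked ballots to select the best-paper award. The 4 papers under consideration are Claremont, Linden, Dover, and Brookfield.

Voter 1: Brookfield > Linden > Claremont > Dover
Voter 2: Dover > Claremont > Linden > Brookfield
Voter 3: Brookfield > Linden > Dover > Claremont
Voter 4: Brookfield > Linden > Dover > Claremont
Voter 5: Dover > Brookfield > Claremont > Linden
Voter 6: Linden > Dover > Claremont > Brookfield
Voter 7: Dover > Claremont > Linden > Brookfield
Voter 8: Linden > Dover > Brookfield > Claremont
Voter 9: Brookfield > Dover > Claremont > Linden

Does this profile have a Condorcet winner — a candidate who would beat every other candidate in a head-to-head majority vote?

No

Head-to-head results (9 voters total):
Claremont vs Linden: Linden wins 5–4.
Claremont vs Dover: Dover wins 8–1.
Claremont vs Brookfield: Brookfield wins 6–3.
Linden vs Dover: Linden wins 5–4.
Linden vs Brookfield: Brookfield wins 5–4.
Dover vs Brookfield: Dover wins 5–4.
No candidate beats all others: Linden beats Dover beats Brookfield beats Linden, a majority cycle.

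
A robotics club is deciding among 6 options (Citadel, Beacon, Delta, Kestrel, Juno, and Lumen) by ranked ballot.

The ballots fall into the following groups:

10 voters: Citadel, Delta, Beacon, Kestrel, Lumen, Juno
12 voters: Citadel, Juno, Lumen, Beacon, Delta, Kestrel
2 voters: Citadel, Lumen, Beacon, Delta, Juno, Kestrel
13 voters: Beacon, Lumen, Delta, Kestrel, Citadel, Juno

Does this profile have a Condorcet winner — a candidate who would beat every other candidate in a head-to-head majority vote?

Yes

Head-to-head results (37 voters total):
Citadel vs Beacon: Citadel wins 24–13.
Citadel vs Delta: Citadel wins 24–13.
Citadel vs Kestrel: Citadel wins 24–13.
Citadel vs Juno: Citadel wins 37–0.
Citadel vs Lumen: Citadel wins 24–13.
Beacon vs Delta: Beacon wins 27–10.
Beacon vs Kestrel: Beacon wins 37–0.
Beacon vs Juno: Beacon wins 25–12.
Beacon vs Lumen: Beacon wins 23–14.
Delta vs Kestrel: Delta wins 37–0.
Delta vs Juno: Delta wins 25–12.
Delta vs Lumen: Lumen wins 27–10.
Kestrel vs Juno: Kestrel wins 23–14.
Kestrel vs Lumen: Lumen wins 27–10.
Juno vs Lumen: Lumen wins 25–12.
Citadel beats each rival — Beacon (24–13), Delta (24–13), Kestrel (24–13), Juno (37–0), Lumen (24–13) — so Citadel is the Condorcet winner.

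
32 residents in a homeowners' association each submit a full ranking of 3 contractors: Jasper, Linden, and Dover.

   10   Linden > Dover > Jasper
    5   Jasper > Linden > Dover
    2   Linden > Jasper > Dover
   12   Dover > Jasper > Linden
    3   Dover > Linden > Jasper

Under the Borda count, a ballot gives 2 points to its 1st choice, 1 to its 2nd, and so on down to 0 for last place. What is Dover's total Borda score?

Borda scores:
  Jasper: 10·0 + 5·2 + 2·1 + 12·1 + 3·0 = 24
  Linden: 10·2 + 5·1 + 2·2 + 12·0 + 3·1 = 32
  Dover: 10·1 + 5·0 + 2·0 + 12·2 + 3·2 = 40

40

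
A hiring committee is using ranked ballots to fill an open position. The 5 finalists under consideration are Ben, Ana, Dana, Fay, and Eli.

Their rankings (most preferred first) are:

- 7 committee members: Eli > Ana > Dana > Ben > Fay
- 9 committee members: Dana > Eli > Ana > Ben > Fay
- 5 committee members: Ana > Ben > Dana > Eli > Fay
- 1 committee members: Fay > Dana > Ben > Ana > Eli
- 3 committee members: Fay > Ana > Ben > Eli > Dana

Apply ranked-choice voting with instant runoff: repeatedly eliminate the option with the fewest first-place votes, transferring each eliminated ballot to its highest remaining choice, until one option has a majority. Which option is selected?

Ana

Round 1: Dana 9, Eli 7, Ana 5, Fay 4, Ben 0. Ben has the fewest and is eliminated.
Round 2: Dana 9, Eli 7, Ana 5, Fay 4. Fay has the fewest and is eliminated.
Round 3: Dana 10, Ana 8, Eli 7. Eli has the fewest and is eliminated.
Round 4: Ana 15, Dana 10. Ana has a majority.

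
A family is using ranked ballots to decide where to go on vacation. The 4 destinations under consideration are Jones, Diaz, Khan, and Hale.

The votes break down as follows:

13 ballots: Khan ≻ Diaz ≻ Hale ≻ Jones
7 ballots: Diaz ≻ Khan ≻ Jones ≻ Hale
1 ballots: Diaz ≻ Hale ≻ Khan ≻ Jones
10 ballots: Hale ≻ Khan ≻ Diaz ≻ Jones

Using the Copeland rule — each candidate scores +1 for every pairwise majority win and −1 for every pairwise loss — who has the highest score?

Pairwise results:
  Jones vs Diaz: Diaz wins 31–0.
  Jones vs Khan: Khan wins 31–0.
  Jones vs Hale: Hale wins 24–7.
  Diaz vs Khan: Khan wins 23–8.
  Diaz vs Hale: Diaz wins 21–10.
  Khan vs Hale: Khan wins 20–11.
Copeland scores (wins − losses):
  Jones: 0 − 3 = -3
  Diaz: 2 − 1 = 1
  Khan: 3 − 0 = 3
  Hale: 1 − 2 = -1
Khan has the best Copeland score.

Khan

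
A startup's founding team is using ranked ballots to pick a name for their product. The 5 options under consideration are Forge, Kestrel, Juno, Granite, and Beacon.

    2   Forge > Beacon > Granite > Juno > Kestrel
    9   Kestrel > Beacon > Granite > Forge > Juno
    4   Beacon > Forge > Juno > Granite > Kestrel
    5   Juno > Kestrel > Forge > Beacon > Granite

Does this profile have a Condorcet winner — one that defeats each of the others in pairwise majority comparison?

No

Head-to-head results (20 voters total):
Forge vs Kestrel: Kestrel wins 14–6.
Forge vs Juno: Forge wins 15–5.
Forge vs Granite: Forge wins 11–9.
Forge vs Beacon: Beacon wins 13–7.
Kestrel vs Juno: Juno wins 11–9.
Kestrel vs Granite: Kestrel wins 14–6.
Kestrel vs Beacon: Kestrel wins 14–6.
Juno vs Granite: Granite wins 11–9.
Juno vs Beacon: Beacon wins 15–5.
Granite vs Beacon: Beacon wins 20–0.
No candidate beats all others: Forge beats Juno beats Kestrel beats Forge, a majority cycle.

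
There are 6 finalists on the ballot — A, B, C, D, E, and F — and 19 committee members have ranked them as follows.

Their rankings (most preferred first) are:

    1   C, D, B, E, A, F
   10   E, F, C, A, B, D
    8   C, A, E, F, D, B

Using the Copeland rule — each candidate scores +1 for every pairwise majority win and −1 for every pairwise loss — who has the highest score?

E

Pairwise results:
  A vs B: A wins 18–1.
  A vs C: C wins 19–0.
  A vs D: A wins 18–1.
  A vs E: E wins 11–8.
  A vs F: F wins 10–9.
  B vs C: C wins 19–0.
  B vs D: B wins 10–9.
  B vs E: E wins 18–1.
  B vs F: F wins 18–1.
  C vs D: C wins 19–0.
  C vs E: E wins 10–9.
  C vs F: F wins 10–9.
  D vs E: E wins 18–1.
  D vs F: F wins 18–1.
  E vs F: E wins 19–0.
Copeland scores (wins − losses):
  A: 2 − 3 = -1
  B: 1 − 4 = -3
  C: 3 − 2 = 1
  D: 0 − 5 = -5
  E: 5 − 0 = 5
  F: 4 − 1 = 3
E has the best Copeland score.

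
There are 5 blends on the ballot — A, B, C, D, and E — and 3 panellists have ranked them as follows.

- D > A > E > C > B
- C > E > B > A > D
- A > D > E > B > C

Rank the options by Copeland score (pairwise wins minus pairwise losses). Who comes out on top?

A

Pairwise results:
  A vs B: A wins 2–1.
  A vs C: A wins 2–1.
  A vs D: A wins 2–1.
  A vs E: A wins 2–1.
  B vs C: C wins 2–1.
  B vs D: D wins 2–1.
  B vs E: E wins 3–0.
  C vs D: D wins 2–1.
  C vs E: E wins 2–1.
  D vs E: D wins 2–1.
Copeland scores (wins − losses):
  A: 4 − 0 = 4
  B: 0 − 4 = -4
  C: 1 − 3 = -2
  D: 3 − 1 = 2
  E: 2 − 2 = 0
A has the best Copeland score.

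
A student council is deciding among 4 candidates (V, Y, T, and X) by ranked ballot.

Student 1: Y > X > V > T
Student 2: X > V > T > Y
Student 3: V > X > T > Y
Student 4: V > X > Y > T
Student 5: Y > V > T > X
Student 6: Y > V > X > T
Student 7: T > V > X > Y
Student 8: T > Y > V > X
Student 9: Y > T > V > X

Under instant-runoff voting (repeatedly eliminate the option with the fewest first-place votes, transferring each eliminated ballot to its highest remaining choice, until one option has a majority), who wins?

Y

Round 1: Y 4, V 2, T 2, X 1. X has the fewest and is eliminated.
Round 2: Y 4, V 3, T 2. T has the fewest and is eliminated.
Round 3: Y 5, V 4. Y has a majority.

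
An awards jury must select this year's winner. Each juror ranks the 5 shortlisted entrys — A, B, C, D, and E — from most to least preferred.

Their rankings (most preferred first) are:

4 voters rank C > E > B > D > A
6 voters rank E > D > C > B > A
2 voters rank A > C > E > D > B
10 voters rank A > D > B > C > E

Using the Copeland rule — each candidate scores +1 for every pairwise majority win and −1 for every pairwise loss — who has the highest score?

A

Pairwise results:
  A vs B: A wins 12–10.
  A vs C: A wins 12–10.
  A vs D: A wins 12–10.
  A vs E: A wins 12–10.
  B vs C: C wins 12–10.
  B vs D: D wins 18–4.
  B vs E: E wins 12–10.
  C vs D: D wins 16–6.
  C vs E: C wins 16–6.
  D vs E: E wins 12–10.
Copeland scores (wins − losses):
  A: 4 − 0 = 4
  B: 0 − 4 = -4
  C: 2 − 2 = 0
  D: 2 − 2 = 0
  E: 2 − 2 = 0
A has the best Copeland score.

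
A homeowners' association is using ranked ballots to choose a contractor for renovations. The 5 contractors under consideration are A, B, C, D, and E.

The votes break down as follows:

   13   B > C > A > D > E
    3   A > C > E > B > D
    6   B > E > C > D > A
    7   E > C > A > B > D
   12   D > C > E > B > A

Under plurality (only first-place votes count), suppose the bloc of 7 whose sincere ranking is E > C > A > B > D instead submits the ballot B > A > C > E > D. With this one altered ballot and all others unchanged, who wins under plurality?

B

First-place totals with the altered ballot: A 3, B 26, C 0, D 12, E 0.
The winner is unchanged: still B.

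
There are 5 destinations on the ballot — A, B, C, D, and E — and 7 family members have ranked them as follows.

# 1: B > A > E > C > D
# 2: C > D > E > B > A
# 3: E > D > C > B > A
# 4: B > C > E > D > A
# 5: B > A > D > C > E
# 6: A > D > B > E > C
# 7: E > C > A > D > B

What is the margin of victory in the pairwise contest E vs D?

Ballots ranking E above D: 4.
Ballots ranking D above E: 3.
E wins 4–3, a margin of 1.

1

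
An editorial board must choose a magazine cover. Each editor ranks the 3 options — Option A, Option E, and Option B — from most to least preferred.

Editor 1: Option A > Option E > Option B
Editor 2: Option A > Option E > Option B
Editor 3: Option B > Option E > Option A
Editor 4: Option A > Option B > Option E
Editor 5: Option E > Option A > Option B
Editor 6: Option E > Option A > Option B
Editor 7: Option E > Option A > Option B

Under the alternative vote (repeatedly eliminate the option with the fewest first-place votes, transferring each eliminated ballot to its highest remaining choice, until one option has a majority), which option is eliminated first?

Option B

Round 1: Option A 3, Option E 3, Option B 1. Option B has the fewest and is eliminated.
Round 2: Option E 4, Option A 3. Option E has a majority.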